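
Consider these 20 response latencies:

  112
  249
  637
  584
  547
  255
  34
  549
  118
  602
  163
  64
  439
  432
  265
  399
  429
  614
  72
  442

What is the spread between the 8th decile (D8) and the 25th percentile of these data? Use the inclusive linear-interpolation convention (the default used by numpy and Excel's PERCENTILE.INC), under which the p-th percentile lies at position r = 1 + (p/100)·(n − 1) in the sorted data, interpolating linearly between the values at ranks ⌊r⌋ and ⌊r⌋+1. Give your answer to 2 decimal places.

Sorted: 34, 64, 72, 112, 118, 163, 249, 255, 265, 399, 429, 432, 439, 442, 547, 549, 584, 602, 614, 637.
n = 20.
P25: r = 5.75; ranks 5–6 are 118, 163; interpolating gives 151.75.
P80: r = 16.2; ranks 16–17 are 549, 584; interpolating gives 556.
Difference: 556 − 151.75 = 404.25.

404.25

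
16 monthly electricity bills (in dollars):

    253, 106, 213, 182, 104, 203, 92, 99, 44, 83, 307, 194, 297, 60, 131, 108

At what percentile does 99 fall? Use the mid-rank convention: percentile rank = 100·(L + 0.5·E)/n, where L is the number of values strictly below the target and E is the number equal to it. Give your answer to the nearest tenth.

28.1

Sorted: 44, 60, 83, 92, 99, 104, 106, 108, 131, 182, 194, 203, 213, 253, 297, 307.
Count below 99: L = 4; count equal: E = 1; n = 16.
Percentile rank = 100·(4 + 0.5·1)/16 = 100·4.5/16 = 28.12.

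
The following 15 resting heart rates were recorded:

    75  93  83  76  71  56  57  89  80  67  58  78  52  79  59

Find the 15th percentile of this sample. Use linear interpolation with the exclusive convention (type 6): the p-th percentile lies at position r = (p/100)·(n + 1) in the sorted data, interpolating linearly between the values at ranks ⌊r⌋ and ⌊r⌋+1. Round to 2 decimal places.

Sorted: 52, 56, 57, 58, 59, 67, 71, 75, 76, 78, 79, 80, 83, 89, 93.
n = 15.
r = (15/100)·(15 + 1) = 2.4.
Rank 2 is 56 and rank 3 is 57.
Interpolate: 56 + 0.4·(57 − 56) = 56 + 0.4·1 = 56.4.

56.40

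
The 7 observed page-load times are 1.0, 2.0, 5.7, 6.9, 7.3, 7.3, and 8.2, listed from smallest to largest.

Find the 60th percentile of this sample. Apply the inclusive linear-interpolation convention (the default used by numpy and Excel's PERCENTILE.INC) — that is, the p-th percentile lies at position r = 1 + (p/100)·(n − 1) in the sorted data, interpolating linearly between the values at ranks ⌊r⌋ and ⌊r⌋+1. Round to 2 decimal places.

7.14

n = 7.
r = 1 + (60/100)·(7 − 1) = 1 + 3.6 = 4.6.
Rank 4 is 6.9 and rank 5 is 7.3.
Interpolate: 6.9 + 0.6·(7.3 − 6.9) = 6.9 + 0.6·0.4 = 7.14.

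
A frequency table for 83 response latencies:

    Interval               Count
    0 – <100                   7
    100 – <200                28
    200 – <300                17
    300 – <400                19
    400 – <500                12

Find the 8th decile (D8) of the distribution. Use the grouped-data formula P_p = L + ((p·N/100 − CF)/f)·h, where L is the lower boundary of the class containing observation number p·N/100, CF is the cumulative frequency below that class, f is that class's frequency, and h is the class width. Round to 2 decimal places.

375.79

N = 83; target position k = 80/100 · 83 = 66.4.
Cumulative frequencies: 7, 35, 52, 71, 83.
Observation 66.4 falls in the class 300 – <400.
L = 300, CF = 52, f = 19, h = 100.
P80 = 300 + ((66.4 − 52)/19)·100 = 300 + 75.7895 = 375.789.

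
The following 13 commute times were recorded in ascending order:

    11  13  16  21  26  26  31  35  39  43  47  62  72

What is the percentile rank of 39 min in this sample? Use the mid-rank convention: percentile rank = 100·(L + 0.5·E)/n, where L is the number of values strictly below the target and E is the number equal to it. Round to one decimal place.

65.4

Count below 39: L = 8; count equal: E = 1; n = 13.
Percentile rank = 100·(8 + 0.5·1)/13 = 100·8.5/13 = 65.38.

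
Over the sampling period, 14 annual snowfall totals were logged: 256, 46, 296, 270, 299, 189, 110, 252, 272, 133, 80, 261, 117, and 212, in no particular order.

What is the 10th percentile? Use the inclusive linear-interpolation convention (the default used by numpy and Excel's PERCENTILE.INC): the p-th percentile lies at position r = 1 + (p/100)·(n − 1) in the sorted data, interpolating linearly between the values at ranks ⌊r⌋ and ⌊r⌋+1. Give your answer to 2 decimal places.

89.00

Sorted: 46, 80, 110, 117, 133, 189, 212, 252, 256, 261, 270, 272, 296, 299.
n = 14.
r = 1 + (10/100)·(14 − 1) = 1 + 1.3 = 2.3.
Rank 2 is 80 and rank 3 is 110.
Interpolate: 80 + 0.3·(110 − 80) = 80 + 0.3·30 = 89.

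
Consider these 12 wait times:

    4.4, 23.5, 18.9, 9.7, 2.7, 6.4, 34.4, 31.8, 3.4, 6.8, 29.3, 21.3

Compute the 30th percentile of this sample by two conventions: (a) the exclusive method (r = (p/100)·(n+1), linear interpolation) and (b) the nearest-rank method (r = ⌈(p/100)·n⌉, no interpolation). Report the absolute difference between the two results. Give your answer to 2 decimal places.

Sorted: 2.7, 3.4, 4.4, 6.4, 6.8, 9.7, 18.9, 21.3, 23.5, 29.3, 31.8, 34.4.
n = 12.
(a) r = 3.9; between ranks 3 (4.4) and 4 (6.4): 6.2.
(b) the nearest-rank method: rank 4 → 6.4.
|6.2 − 6.4| = 0.2.

0.20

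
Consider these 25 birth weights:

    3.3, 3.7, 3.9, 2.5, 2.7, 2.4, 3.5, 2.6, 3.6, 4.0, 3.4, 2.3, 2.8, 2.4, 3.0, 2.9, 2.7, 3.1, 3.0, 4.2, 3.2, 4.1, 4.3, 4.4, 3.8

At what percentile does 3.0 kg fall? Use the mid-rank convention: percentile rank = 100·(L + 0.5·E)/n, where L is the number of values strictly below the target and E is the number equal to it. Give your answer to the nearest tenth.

Sorted: 2.3, 2.4, 2.4, 2.5, 2.6, 2.7, 2.7, 2.8, 2.9, 3.0, 3.0, 3.1, 3.2, 3.3, 3.4, 3.5, 3.6, 3.7, 3.8, 3.9, 4.0, 4.1, 4.2, 4.3, 4.4.
Count below 3.0: L = 9; count equal: E = 2; n = 25.
Percentile rank = 100·(9 + 0.5·2)/25 = 100·10/25 = 40.

40.0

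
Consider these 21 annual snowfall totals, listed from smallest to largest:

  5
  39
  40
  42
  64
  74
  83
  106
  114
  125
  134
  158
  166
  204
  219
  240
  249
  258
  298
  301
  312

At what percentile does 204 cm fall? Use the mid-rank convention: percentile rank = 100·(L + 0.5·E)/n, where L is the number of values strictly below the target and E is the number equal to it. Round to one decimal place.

Count below 204: L = 13; count equal: E = 1; n = 21.
Percentile rank = 100·(13 + 0.5·1)/21 = 100·13.5/21 = 64.29.

64.3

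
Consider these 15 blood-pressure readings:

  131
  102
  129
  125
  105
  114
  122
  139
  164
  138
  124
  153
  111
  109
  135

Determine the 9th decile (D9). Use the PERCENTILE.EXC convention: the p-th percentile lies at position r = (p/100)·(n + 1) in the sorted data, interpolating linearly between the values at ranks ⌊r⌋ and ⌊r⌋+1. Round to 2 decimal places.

157.40

Sorted: 102, 105, 109, 111, 114, 122, 124, 125, 129, 131, 135, 138, 139, 153, 164.
n = 15.
r = (90/100)·(15 + 1) = 14.4.
Rank 14 is 153 and rank 15 is 164.
Interpolate: 153 + 0.4·(164 − 153) = 153 + 0.4·11 = 157.4.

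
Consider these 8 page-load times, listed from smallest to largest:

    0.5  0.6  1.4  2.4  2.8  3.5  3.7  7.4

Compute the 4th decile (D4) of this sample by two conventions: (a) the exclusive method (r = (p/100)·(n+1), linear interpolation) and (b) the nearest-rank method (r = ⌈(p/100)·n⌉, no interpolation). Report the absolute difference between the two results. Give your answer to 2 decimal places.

0.40

n = 8.
(a) r = 3.6; between ranks 3 (1.4) and 4 (2.4): 2.
(b) the nearest-rank method: rank 4 → 2.4.
|2 − 2.4| = 0.4.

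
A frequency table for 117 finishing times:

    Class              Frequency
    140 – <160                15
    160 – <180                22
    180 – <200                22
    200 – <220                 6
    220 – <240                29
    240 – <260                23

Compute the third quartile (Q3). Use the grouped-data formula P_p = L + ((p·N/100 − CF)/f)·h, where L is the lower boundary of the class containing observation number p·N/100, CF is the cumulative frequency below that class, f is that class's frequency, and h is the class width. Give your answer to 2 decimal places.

235.69

N = 117; target position k = 75/100 · 117 = 87.75.
Cumulative frequencies: 15, 37, 59, 65, 94, 117.
Observation 87.75 falls in the class 220 – <240.
L = 220, CF = 65, f = 29, h = 20.
P75 = 220 + ((87.75 − 65)/29)·20 = 220 + 15.6897 = 235.69.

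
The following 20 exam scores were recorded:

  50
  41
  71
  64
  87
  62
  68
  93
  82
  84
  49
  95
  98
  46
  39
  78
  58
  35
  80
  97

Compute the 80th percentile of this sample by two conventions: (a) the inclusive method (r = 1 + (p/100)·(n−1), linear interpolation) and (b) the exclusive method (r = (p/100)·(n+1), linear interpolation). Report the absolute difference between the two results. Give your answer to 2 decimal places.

Sorted: 35, 39, 41, 46, 49, 50, 58, 62, 64, 68, 71, 78, 80, 82, 84, 87, 93, 95, 97, 98.
n = 20.
(a) r = 16.2; between ranks 16 (87) and 17 (93): 88.2.
(b) r = 16.8; between ranks 16 (87) and 17 (93): 91.8.
|88.2 − 91.8| = 3.6.

3.60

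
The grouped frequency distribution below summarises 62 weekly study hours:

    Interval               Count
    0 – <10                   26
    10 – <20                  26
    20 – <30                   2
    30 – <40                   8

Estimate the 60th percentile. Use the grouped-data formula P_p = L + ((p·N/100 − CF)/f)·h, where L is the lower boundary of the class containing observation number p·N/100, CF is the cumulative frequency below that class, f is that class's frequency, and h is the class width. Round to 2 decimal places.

N = 62; target position k = 60/100 · 62 = 37.2.
Cumulative frequencies: 26, 52, 54, 62.
Observation 37.2 falls in the class 10 – <20.
L = 10, CF = 26, f = 26, h = 10.
P60 = 10 + ((37.2 − 26)/26)·10 = 10 + 4.30769 = 14.3077.

14.31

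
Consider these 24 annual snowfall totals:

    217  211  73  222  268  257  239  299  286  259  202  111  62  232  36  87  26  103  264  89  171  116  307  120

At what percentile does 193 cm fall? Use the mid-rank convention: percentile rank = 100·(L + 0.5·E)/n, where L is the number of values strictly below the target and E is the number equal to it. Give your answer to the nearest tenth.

45.8

Sorted: 26, 36, 62, 73, 87, 89, 103, 111, 116, 120, 171, 202, 211, 217, 222, 232, 239, 257, 259, 264, 268, 286, 299, 307.
Count below 193: L = 11; count equal: E = 0; n = 24.
Percentile rank = 100·(11 + 0.5·0)/24 = 100·11/24 = 45.83.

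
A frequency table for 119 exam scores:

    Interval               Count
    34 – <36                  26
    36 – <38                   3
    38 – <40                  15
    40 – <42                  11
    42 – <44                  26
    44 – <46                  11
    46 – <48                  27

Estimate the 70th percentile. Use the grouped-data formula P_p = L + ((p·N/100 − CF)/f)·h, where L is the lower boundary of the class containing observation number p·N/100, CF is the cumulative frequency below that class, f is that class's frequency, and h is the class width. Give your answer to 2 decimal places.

N = 119; target position k = 70/100 · 119 = 83.3.
Cumulative frequencies: 26, 29, 44, 55, 81, 92, 119.
Observation 83.3 falls in the class 44 – <46.
L = 44, CF = 81, f = 11, h = 2.
P70 = 44 + ((83.3 − 81)/11)·2 = 44 + 0.418182 = 44.4182.

44.42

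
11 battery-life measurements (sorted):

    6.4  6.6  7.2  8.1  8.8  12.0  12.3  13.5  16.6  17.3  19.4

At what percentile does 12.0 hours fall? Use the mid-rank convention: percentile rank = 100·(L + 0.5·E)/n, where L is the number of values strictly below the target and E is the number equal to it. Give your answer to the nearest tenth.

Count below 12.0: L = 5; count equal: E = 1; n = 11.
Percentile rank = 100·(5 + 0.5·1)/11 = 100·5.5/11 = 50.

50.0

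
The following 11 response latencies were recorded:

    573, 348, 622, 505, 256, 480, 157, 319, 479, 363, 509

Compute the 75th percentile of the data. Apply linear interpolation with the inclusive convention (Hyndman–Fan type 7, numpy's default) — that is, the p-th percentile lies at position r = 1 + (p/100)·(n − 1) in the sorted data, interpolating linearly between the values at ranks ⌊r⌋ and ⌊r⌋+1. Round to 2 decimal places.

507.00

Sorted: 157, 256, 319, 348, 363, 479, 480, 505, 509, 573, 622.
n = 11.
r = 1 + (75/100)·(11 − 1) = 1 + 7.5 = 8.5.
Rank 8 is 505 and rank 9 is 509.
Interpolate: 505 + 0.5·(509 − 505) = 505 + 0.5·4 = 507.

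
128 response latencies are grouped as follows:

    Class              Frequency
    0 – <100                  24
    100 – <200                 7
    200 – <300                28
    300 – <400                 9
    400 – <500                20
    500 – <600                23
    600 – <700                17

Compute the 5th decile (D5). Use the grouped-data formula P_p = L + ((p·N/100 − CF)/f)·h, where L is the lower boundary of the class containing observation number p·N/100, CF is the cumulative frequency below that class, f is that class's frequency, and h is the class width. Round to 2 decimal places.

N = 128; target position k = 50/100 · 128 = 64.
Cumulative frequencies: 24, 31, 59, 68, 88, 111, 128.
Observation 64 falls in the class 300 – <400.
L = 300, CF = 59, f = 9, h = 100.
P50 = 300 + ((64 − 59)/9)·100 = 300 + 55.5556 = 355.556.

355.56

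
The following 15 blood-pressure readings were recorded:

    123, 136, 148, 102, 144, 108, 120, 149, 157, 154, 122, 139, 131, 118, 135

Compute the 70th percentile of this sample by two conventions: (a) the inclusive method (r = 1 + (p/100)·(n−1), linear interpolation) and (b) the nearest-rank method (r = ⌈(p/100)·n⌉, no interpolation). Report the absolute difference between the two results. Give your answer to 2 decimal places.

Sorted: 102, 108, 118, 120, 122, 123, 131, 135, 136, 139, 144, 148, 149, 154, 157.
n = 15.
(a) r = 10.8; between ranks 10 (139) and 11 (144): 143.
(b) the nearest-rank method: rank 11 → 144.
|143 − 144| = 1.

1.00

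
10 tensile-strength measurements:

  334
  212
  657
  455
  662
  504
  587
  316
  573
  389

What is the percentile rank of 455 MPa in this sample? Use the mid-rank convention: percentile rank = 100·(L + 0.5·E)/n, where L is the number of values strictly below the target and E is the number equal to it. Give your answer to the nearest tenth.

45.0

Sorted: 212, 316, 334, 389, 455, 504, 573, 587, 657, 662.
Count below 455: L = 4; count equal: E = 1; n = 10.
Percentile rank = 100·(4 + 0.5·1)/10 = 100·4.5/10 = 45.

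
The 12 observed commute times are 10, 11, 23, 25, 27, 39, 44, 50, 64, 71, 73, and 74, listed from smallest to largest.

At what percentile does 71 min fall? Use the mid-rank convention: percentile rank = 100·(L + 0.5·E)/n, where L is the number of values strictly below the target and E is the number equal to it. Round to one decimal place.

79.2

Count below 71: L = 9; count equal: E = 1; n = 12.
Percentile rank = 100·(9 + 0.5·1)/12 = 100·9.5/12 = 79.17.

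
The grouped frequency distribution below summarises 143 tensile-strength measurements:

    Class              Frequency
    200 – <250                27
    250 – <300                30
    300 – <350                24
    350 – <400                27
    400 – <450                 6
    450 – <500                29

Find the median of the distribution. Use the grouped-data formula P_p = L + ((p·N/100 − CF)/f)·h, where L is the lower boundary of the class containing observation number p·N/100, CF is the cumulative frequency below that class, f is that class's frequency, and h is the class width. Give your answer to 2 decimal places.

N = 143; target position k = 50/100 · 143 = 71.5.
Cumulative frequencies: 27, 57, 81, 108, 114, 143.
Observation 71.5 falls in the class 300 – <350.
L = 300, CF = 57, f = 24, h = 50.
P50 = 300 + ((71.5 − 57)/24)·50 = 300 + 30.2083 = 330.208.

330.21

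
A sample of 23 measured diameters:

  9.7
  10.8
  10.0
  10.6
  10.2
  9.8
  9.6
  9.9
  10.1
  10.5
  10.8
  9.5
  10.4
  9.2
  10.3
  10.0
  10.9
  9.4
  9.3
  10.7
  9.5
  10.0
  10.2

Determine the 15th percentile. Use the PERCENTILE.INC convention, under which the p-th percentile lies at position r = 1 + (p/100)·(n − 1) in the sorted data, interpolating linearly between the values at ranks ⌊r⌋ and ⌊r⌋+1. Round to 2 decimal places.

9.50

Sorted: 9.2, 9.3, 9.4, 9.5, 9.5, 9.6, 9.7, 9.8, 9.9, 10.0, 10.0, 10.0, 10.1, 10.2, 10.2, 10.3, 10.4, 10.5, 10.6, 10.7, 10.8, 10.8, 10.9.
n = 23.
r = 1 + (15/100)·(23 − 1) = 1 + 3.3 = 4.3.
Rank 4 is 9.5 and rank 5 is 9.5.
Interpolate: 9.5 + 0.3·(9.5 − 9.5) = 9.5 + 0.3·0 = 9.5.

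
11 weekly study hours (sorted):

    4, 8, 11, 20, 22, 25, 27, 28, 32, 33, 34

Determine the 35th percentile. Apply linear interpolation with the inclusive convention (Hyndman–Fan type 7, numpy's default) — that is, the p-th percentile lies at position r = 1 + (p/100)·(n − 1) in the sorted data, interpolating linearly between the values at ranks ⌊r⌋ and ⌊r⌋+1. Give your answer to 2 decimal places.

n = 11.
r = 1 + (35/100)·(11 − 1) = 1 + 3.5 = 4.5.
Rank 4 is 20 and rank 5 is 22.
Interpolate: 20 + 0.5·(22 − 20) = 20 + 0.5·2 = 21.

21.00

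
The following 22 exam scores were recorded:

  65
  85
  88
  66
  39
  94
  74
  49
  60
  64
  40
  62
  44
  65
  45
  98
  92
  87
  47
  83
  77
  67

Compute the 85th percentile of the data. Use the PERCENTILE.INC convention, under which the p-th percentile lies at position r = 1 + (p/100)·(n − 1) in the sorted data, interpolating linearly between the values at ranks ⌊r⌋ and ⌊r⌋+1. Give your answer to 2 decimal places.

87.85

Sorted: 39, 40, 44, 45, 47, 49, 60, 62, 64, 65, 65, 66, 67, 74, 77, 83, 85, 87, 88, 92, 94, 98.
n = 22.
r = 1 + (85/100)·(22 − 1) = 1 + 17.85 = 18.85.
Rank 18 is 87 and rank 19 is 88.
Interpolate: 87 + 0.85·(88 − 87) = 87 + 0.85·1 = 87.85.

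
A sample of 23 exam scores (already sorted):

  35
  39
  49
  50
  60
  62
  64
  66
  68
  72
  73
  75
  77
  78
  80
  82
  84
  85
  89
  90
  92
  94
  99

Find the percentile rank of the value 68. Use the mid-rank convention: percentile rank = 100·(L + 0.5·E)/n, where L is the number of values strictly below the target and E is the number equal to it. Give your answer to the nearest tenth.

37.0

Count below 68: L = 8; count equal: E = 1; n = 23.
Percentile rank = 100·(8 + 0.5·1)/23 = 100·8.5/23 = 36.96.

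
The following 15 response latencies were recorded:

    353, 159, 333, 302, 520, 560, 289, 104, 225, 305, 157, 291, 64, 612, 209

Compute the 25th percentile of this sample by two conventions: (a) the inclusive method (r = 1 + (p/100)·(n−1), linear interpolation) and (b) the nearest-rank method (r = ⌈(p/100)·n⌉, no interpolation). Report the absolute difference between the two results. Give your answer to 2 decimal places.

Sorted: 64, 104, 157, 159, 209, 225, 289, 291, 302, 305, 333, 353, 520, 560, 612.
n = 15.
(a) r = 4.5; between ranks 4 (159) and 5 (209): 184.
(b) the nearest-rank method: rank 4 → 159.
|184 − 159| = 25.

25.00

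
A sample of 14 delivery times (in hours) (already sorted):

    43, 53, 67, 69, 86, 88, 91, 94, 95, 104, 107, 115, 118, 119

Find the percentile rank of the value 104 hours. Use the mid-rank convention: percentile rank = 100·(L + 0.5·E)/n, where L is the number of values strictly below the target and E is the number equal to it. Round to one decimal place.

Count below 104: L = 9; count equal: E = 1; n = 14.
Percentile rank = 100·(9 + 0.5·1)/14 = 100·9.5/14 = 67.86.

67.9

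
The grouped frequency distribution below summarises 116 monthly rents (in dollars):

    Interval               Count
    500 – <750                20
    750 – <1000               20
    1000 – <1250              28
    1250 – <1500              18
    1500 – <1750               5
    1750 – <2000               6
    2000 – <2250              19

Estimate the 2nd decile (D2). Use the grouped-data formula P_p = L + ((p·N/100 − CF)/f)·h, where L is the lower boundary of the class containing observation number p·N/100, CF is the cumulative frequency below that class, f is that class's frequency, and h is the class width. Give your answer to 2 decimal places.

N = 116; target position k = 20/100 · 116 = 23.2.
Cumulative frequencies: 20, 40, 68, 86, 91, 97, 116.
Observation 23.2 falls in the class 750 – <1000.
L = 750, CF = 20, f = 20, h = 250.
P20 = 750 + ((23.2 − 20)/20)·250 = 750 + 40 = 790.

790.00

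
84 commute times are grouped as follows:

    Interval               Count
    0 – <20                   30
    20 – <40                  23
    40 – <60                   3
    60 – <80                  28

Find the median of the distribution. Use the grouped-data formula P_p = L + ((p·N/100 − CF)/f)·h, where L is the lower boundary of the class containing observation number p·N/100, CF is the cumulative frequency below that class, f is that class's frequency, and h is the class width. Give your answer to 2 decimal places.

30.43

N = 84; target position k = 50/100 · 84 = 42.
Cumulative frequencies: 30, 53, 56, 84.
Observation 42 falls in the class 20 – <40.
L = 20, CF = 30, f = 23, h = 20.
P50 = 20 + ((42 − 30)/23)·20 = 20 + 10.4348 = 30.4348.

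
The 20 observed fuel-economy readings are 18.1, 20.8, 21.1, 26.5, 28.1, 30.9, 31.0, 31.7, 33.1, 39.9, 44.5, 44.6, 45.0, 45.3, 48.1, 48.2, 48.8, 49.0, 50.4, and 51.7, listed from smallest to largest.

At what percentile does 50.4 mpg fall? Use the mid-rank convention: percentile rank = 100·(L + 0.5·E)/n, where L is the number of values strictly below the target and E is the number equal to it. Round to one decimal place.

92.5

Count below 50.4: L = 18; count equal: E = 1; n = 20.
Percentile rank = 100·(18 + 0.5·1)/20 = 100·18.5/20 = 92.5.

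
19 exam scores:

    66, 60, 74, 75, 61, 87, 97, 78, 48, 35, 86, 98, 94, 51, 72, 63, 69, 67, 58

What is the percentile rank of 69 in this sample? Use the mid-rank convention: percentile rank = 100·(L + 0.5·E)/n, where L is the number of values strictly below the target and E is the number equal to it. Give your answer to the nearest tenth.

50.0

Sorted: 35, 48, 51, 58, 60, 61, 63, 66, 67, 69, 72, 74, 75, 78, 86, 87, 94, 97, 98.
Count below 69: L = 9; count equal: E = 1; n = 19.
Percentile rank = 100·(9 + 0.5·1)/19 = 100·9.5/19 = 50.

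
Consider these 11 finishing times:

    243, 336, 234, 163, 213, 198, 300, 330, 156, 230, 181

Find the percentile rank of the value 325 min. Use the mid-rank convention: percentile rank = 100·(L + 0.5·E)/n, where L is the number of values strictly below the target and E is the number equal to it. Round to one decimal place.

Sorted: 156, 163, 181, 198, 213, 230, 234, 243, 300, 330, 336.
Count below 325: L = 9; count equal: E = 0; n = 11.
Percentile rank = 100·(9 + 0.5·0)/11 = 100·9/11 = 81.82.

81.8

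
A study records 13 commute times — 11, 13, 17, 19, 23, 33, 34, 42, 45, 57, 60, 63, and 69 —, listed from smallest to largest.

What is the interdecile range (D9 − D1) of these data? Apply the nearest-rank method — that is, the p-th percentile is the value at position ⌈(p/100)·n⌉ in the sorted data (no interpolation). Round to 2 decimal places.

n = 13.
P10: rank ⌈10/100·13⌉ = 2 → 13.
P90: rank ⌈90/100·13⌉ = 12 → 63.
Difference: 63 − 13 = 50.

50.00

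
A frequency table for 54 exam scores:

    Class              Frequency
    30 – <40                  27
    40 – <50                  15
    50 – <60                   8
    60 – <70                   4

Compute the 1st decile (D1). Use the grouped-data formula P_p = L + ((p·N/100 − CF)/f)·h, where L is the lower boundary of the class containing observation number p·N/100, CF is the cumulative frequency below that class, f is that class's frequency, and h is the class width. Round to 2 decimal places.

32.00

N = 54; target position k = 10/100 · 54 = 5.4.
Cumulative frequencies: 27, 42, 50, 54.
Observation 5.4 falls in the class 30 – <40.
L = 30, CF = 0, f = 27, h = 10.
P10 = 30 + ((5.4 − 0)/27)·10 = 30 + 2 = 32.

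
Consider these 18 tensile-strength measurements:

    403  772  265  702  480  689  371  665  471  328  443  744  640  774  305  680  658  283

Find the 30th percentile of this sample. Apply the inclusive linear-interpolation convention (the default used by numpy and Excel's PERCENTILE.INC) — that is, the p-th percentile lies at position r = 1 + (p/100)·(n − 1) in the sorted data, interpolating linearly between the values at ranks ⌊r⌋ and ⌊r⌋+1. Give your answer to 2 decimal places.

Sorted: 265, 283, 305, 328, 371, 403, 443, 471, 480, 640, 658, 665, 680, 689, 702, 744, 772, 774.
n = 18.
r = 1 + (30/100)·(18 − 1) = 1 + 5.1 = 6.1.
Rank 6 is 403 and rank 7 is 443.
Interpolate: 403 + 0.1·(443 − 403) = 403 + 0.1·40 = 407.

407.00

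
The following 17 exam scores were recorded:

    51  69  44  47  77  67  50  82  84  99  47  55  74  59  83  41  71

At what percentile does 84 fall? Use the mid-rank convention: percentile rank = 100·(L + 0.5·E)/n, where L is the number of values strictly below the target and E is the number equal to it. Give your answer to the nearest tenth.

91.2

Sorted: 41, 44, 47, 47, 50, 51, 55, 59, 67, 69, 71, 74, 77, 82, 83, 84, 99.
Count below 84: L = 15; count equal: E = 1; n = 17.
Percentile rank = 100·(15 + 0.5·1)/17 = 100·15.5/17 = 91.18.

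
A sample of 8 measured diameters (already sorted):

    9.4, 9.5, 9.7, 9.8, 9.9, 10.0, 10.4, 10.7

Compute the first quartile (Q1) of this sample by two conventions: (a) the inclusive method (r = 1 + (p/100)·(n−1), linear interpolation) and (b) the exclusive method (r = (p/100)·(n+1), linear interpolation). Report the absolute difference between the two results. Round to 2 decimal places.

n = 8.
(a) r = 2.75; between ranks 2 (9.5) and 3 (9.7): 9.65.
(b) r = 2.25; between ranks 2 (9.5) and 3 (9.7): 9.55.
|9.65 − 9.55| = 0.1.

0.10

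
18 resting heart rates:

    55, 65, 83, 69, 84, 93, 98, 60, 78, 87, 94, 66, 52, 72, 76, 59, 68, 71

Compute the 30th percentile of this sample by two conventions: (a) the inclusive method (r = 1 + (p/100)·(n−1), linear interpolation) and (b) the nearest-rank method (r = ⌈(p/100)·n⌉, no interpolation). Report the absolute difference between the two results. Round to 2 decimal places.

Sorted: 52, 55, 59, 60, 65, 66, 68, 69, 71, 72, 76, 78, 83, 84, 87, 93, 94, 98.
n = 18.
(a) r = 6.1; between ranks 6 (66) and 7 (68): 66.2.
(b) the nearest-rank method: rank 6 → 66.
|66.2 − 66| = 0.2.

0.20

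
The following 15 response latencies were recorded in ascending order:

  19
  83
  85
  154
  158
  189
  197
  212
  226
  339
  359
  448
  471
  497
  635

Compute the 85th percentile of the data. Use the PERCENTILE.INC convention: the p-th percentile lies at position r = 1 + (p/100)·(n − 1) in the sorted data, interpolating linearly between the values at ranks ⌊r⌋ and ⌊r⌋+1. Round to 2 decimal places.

468.70

n = 15.
r = 1 + (85/100)·(15 − 1) = 1 + 11.9 = 12.9.
Rank 12 is 448 and rank 13 is 471.
Interpolate: 448 + 0.9·(471 − 448) = 448 + 0.9·23 = 468.7.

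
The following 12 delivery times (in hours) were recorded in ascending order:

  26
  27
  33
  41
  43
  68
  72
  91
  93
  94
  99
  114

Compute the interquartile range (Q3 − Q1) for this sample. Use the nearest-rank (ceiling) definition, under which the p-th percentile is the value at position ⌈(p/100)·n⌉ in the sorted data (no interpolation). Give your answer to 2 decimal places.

n = 12.
P25: rank ⌈25/100·12⌉ = 3 → 33.
P75: rank ⌈75/100·12⌉ = 9 → 93.
Difference: 93 − 33 = 60.

60.00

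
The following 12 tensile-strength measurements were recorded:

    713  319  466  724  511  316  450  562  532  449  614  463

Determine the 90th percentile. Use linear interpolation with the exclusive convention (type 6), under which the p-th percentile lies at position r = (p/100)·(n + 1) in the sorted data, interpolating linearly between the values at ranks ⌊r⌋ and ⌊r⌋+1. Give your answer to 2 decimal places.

720.70

Sorted: 316, 319, 449, 450, 463, 466, 511, 532, 562, 614, 713, 724.
n = 12.
r = (90/100)·(12 + 1) = 11.7.
Rank 11 is 713 and rank 12 is 724.
Interpolate: 713 + 0.7·(724 − 713) = 713 + 0.7·11 = 720.7.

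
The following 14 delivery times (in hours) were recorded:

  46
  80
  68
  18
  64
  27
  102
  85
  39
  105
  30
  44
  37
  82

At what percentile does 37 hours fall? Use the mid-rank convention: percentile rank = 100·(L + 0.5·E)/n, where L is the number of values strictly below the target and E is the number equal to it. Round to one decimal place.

25.0

Sorted: 18, 27, 30, 37, 39, 44, 46, 64, 68, 80, 82, 85, 102, 105.
Count below 37: L = 3; count equal: E = 1; n = 14.
Percentile rank = 100·(3 + 0.5·1)/14 = 100·3.5/14 = 25.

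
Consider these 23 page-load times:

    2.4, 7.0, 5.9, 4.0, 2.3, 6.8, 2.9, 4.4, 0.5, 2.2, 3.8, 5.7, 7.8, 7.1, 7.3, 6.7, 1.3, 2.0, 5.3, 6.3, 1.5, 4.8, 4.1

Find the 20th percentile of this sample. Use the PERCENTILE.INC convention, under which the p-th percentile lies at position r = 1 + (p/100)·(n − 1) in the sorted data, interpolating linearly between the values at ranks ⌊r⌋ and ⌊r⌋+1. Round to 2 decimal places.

Sorted: 0.5, 1.3, 1.5, 2.0, 2.2, 2.3, 2.4, 2.9, 3.8, 4.0, 4.1, 4.4, 4.8, 5.3, 5.7, 5.9, 6.3, 6.7, 6.8, 7.0, 7.1, 7.3, 7.8.
n = 23.
r = 1 + (20/100)·(23 − 1) = 1 + 4.4 = 5.4.
Rank 5 is 2.2 and rank 6 is 2.3.
Interpolate: 2.2 + 0.4·(2.3 − 2.2) = 2.2 + 0.4·0.1 = 2.24.

2.24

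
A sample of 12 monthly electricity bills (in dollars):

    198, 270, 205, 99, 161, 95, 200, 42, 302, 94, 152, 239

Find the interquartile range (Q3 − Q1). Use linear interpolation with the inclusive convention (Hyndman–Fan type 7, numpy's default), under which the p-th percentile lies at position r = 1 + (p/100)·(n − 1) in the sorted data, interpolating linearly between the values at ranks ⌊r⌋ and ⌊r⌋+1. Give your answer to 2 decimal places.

Sorted: 42, 94, 95, 99, 152, 161, 198, 200, 205, 239, 270, 302.
n = 12.
P25: r = 3.75; ranks 3–4 are 95, 99; interpolating gives 98.
P75: r = 9.25; ranks 9–10 are 205, 239; interpolating gives 213.5.
Difference: 213.5 − 98 = 115.5.

115.50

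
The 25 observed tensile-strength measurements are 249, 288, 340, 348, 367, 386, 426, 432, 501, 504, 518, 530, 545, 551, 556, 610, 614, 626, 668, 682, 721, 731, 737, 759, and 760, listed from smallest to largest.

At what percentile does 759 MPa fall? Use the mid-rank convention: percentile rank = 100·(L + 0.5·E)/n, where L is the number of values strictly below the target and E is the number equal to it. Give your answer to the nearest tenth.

Count below 759: L = 23; count equal: E = 1; n = 25.
Percentile rank = 100·(23 + 0.5·1)/25 = 100·23.5/25 = 94.

94.0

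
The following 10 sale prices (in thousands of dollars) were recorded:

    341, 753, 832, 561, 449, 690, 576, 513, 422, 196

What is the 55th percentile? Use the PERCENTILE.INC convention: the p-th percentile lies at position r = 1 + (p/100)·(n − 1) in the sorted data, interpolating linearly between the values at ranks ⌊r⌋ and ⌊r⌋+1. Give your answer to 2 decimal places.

558.60

Sorted: 196, 341, 422, 449, 513, 561, 576, 690, 753, 832.
n = 10.
r = 1 + (55/100)·(10 − 1) = 1 + 4.95 = 5.95.
Rank 5 is 513 and rank 6 is 561.
Interpolate: 513 + 0.95·(561 − 513) = 513 + 0.95·48 = 558.6.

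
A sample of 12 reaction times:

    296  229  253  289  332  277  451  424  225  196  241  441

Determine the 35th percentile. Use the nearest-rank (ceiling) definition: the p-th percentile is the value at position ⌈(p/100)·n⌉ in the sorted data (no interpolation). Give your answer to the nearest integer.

Sorted: 196, 225, 229, 241, 253, 277, 289, 296, 332, 424, 441, 451.
n = 12.
Position = ⌈35/100 · 12⌉ = ⌈4.2⌉ = 5.
The value at rank 5 is 253.

253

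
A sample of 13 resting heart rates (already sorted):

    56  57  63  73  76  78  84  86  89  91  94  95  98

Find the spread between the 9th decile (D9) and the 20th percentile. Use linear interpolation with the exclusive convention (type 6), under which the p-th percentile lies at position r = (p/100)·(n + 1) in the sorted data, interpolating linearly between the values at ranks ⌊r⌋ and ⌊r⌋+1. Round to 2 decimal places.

35.00

n = 13.
P20: r = 2.8; ranks 2–3 are 57, 63; interpolating gives 61.8.
P90: r = 12.6; ranks 12–13 are 95, 98; interpolating gives 96.8.
Difference: 96.8 − 61.8 = 35.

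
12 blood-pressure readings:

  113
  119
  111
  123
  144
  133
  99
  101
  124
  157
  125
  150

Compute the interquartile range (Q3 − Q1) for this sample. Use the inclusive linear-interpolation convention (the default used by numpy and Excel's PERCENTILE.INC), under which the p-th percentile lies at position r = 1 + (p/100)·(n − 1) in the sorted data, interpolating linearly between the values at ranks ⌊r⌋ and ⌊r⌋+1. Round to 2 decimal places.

Sorted: 99, 101, 111, 113, 119, 123, 124, 125, 133, 144, 150, 157.
n = 12.
P25: r = 3.75; ranks 3–4 are 111, 113; interpolating gives 112.5.
P75: r = 9.25; ranks 9–10 are 133, 144; interpolating gives 135.75.
Difference: 135.75 − 112.5 = 23.25.

23.25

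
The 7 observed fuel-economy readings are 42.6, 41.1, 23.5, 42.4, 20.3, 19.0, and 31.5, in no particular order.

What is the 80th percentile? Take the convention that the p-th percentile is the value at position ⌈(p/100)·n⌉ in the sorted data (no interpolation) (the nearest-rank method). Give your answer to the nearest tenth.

Sorted: 19.0, 20.3, 23.5, 31.5, 41.1, 42.4, 42.6.
n = 7.
Position = ⌈80/100 · 7⌉ = ⌈5.6⌉ = 6.
The value at rank 6 is 42.4.

42.4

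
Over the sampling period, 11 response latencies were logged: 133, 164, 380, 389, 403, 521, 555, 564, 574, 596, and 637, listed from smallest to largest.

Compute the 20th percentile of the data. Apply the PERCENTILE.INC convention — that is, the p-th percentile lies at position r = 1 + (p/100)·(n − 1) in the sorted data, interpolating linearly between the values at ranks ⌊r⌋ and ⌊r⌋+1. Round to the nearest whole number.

n = 11.
r = 1 + (20/100)·(11 − 1) = 1 + 2 = 3.
r is an integer, so P20 is the value at rank 3: 380.

380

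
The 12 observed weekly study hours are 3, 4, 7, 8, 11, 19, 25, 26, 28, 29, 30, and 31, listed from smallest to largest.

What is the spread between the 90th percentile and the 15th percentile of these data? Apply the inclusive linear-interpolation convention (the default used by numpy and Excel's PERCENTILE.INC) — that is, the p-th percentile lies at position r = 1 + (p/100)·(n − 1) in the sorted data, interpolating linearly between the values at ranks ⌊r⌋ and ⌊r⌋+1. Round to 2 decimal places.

23.95

n = 12.
P15: r = 2.65; ranks 2–3 are 4, 7; interpolating gives 5.95.
P90: r = 10.9; ranks 10–11 are 29, 30; interpolating gives 29.9.
Difference: 29.9 − 5.95 = 23.95.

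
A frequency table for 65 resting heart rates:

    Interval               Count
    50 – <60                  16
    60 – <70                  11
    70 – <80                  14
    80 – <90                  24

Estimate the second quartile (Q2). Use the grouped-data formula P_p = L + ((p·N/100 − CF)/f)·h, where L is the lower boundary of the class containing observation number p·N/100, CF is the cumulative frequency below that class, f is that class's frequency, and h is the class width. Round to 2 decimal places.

73.93

N = 65; target position k = 50/100 · 65 = 32.5.
Cumulative frequencies: 16, 27, 41, 65.
Observation 32.5 falls in the class 70 – <80.
L = 70, CF = 27, f = 14, h = 10.
P50 = 70 + ((32.5 − 27)/14)·10 = 70 + 3.92857 = 73.9286.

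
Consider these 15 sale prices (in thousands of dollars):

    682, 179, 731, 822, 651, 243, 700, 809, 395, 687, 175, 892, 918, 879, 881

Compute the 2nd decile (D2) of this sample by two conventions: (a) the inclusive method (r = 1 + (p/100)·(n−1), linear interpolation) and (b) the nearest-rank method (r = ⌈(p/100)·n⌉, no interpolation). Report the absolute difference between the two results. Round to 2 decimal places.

121.60

Sorted: 175, 179, 243, 395, 651, 682, 687, 700, 731, 809, 822, 879, 881, 892, 918.
n = 15.
(a) r = 3.8; between ranks 3 (243) and 4 (395): 364.6.
(b) the nearest-rank method: rank 3 → 243.
|364.6 − 243| = 121.6.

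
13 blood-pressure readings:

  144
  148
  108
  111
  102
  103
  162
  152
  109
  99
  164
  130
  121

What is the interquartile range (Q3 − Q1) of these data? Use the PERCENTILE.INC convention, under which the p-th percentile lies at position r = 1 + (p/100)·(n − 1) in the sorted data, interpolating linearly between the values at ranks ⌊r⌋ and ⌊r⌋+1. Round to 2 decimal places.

40.00

Sorted: 99, 102, 103, 108, 109, 111, 121, 130, 144, 148, 152, 162, 164.
n = 13.
P25: r = 4 (integer) → 108.
P75: r = 10 (integer) → 148.
Difference: 148 − 108 = 40.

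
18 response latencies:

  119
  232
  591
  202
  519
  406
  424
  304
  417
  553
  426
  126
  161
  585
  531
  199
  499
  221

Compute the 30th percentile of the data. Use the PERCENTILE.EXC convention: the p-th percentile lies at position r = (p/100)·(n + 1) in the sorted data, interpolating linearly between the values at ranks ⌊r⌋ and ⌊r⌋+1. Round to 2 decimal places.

Sorted: 119, 126, 161, 199, 202, 221, 232, 304, 406, 417, 424, 426, 499, 519, 531, 553, 585, 591.
n = 18.
r = (30/100)·(18 + 1) = 5.7.
Rank 5 is 202 and rank 6 is 221.
Interpolate: 202 + 0.7·(221 − 202) = 202 + 0.7·19 = 215.3.

215.30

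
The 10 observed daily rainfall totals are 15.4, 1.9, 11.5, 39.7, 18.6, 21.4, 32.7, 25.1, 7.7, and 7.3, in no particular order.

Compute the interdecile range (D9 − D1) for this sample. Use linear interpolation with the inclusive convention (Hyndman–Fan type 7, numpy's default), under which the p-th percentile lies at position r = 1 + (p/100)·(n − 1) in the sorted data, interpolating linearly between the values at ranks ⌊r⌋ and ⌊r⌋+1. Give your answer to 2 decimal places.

26.64

Sorted: 1.9, 7.3, 7.7, 11.5, 15.4, 18.6, 21.4, 25.1, 32.7, 39.7.
n = 10.
P10: r = 1.9; ranks 1–2 are 1.9, 7.3; interpolating gives 6.76.
P90: r = 9.1; ranks 9–10 are 32.7, 39.7; interpolating gives 33.4.
Difference: 33.4 − 6.76 = 26.64.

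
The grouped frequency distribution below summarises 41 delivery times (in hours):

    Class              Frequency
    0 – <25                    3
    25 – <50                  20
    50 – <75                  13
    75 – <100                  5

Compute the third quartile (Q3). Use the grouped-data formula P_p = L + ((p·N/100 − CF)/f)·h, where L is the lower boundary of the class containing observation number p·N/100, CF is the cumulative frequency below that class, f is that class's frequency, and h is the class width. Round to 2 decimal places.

64.90

N = 41; target position k = 75/100 · 41 = 30.75.
Cumulative frequencies: 3, 23, 36, 41.
Observation 30.75 falls in the class 50 – <75.
L = 50, CF = 23, f = 13, h = 25.
P75 = 50 + ((30.75 − 23)/13)·25 = 50 + 14.9038 = 64.9038.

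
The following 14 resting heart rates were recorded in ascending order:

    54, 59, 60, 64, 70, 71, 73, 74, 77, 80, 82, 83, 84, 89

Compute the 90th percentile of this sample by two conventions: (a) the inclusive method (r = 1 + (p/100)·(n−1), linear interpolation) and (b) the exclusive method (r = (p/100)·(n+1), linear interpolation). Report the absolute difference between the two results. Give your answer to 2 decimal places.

n = 14.
(a) r = 12.7; between ranks 12 (83) and 13 (84): 83.7.
(b) r = 13.5; between ranks 13 (84) and 14 (89): 86.5.
|83.7 − 86.5| = 2.8.

2.80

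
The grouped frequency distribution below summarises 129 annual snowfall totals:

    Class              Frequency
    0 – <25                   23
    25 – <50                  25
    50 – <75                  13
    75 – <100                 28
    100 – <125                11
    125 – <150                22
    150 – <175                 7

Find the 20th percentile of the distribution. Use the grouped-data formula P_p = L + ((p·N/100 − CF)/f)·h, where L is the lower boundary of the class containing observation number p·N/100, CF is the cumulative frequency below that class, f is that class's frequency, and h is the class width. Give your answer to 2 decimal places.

27.80

N = 129; target position k = 20/100 · 129 = 25.8.
Cumulative frequencies: 23, 48, 61, 89, 100, 122, 129.
Observation 25.8 falls in the class 25 – <50.
L = 25, CF = 23, f = 25, h = 25.
P20 = 25 + ((25.8 − 23)/25)·25 = 25 + 2.8 = 27.8.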